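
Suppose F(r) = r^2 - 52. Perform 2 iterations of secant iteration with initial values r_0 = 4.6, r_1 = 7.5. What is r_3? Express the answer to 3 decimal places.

7.210

F(4.6) = -30.84000, F(7.5) = 4.25000
r_2 = 7.50000 − 4.25000·(7.50000 − 4.60000) / (4.25000 − (-30.84000)) = 7.50000 − (12.32500)/(35.09000) = 7.14876
F(7.14876) = -0.89523
r_3 = 7.14876 − (-0.89523)·(7.14876 − 7.50000) / (-0.89523 − 4.25000) = 7.14876 − (0.31444)/(-5.14523) = 7.20987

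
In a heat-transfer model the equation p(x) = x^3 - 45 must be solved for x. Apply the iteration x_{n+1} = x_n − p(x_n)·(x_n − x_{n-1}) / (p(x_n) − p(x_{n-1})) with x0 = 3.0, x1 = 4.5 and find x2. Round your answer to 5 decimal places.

p(3.0) = -18.0000000, p(4.5) = 46.1250000
x2 = 4.5000000 − 46.1250000·(4.5000000 − 3.0000000) / (46.1250000 − (-18.0000000)) = 4.5000000 − (69.1875000)/(64.1250000) = 3.4210526

3.42105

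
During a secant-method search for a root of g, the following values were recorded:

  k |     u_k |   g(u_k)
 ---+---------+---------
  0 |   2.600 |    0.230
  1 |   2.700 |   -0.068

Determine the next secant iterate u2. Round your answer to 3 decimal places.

2.677

u2 = 2.700 − (-0.068)·(2.700 − 2.600) / (-0.068 − 0.230)
   = 2.700 − (-0.00680)/(-0.29800) = 2.67718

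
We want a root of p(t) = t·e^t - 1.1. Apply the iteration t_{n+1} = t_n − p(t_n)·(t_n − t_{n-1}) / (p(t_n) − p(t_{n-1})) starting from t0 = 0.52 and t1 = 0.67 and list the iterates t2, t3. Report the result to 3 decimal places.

p(0.52) = -0.22535, p(0.67) = 0.20934
t2 = 0.67000 − 0.20934·(0.67000 − 0.52000) / (0.20934 − (-0.22535)) = 0.67000 − (0.03140)/(0.43468) = 0.59776
p(0.59776) = -0.01324
t3 = 0.59776 − (-0.01324)·(0.59776 − 0.67000) / (-0.01324 − 0.20934) = 0.59776 − (0.00096)/(-0.22258) = 0.60206

0.598, 0.602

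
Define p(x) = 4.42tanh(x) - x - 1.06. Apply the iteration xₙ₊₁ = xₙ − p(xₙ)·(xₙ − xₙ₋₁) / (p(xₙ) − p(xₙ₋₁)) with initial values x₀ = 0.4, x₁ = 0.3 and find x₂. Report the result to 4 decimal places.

p(0.4) = 0.219374, p(0.3) = -0.072398
x₂ = 0.300000 − (-0.072398)·(0.300000 − 0.400000) / (-0.072398 − 0.219374) = 0.300000 − (0.007240)/(-0.291773) = 0.324813

0.3248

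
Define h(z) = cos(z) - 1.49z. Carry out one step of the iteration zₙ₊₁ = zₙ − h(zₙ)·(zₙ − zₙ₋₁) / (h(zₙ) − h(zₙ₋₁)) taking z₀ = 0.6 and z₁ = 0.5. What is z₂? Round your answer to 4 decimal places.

0.5659

h(0.6) = -0.068664, h(0.5) = 0.132583
z₂ = 0.500000 − 0.132583·(0.500000 − 0.600000) / (0.132583 − (-0.068664)) = 0.500000 − (-0.013258)/(0.201247) = 0.565881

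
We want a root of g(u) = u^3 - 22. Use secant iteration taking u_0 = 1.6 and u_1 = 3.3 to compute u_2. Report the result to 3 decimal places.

g(1.6) = -17.90400, g(3.3) = 13.93700
u_2 = 3.30000 − 13.93700·(3.30000 − 1.60000) / (13.93700 − (-17.90400)) = 3.30000 − (23.69290)/(31.84100) = 2.55590

2.556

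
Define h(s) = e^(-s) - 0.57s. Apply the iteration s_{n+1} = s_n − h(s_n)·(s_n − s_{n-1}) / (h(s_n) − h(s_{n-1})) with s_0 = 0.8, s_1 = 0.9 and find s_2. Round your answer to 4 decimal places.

0.7933

h(0.8) = -0.006671, h(0.9) = -0.106430
s_2 = 0.900000 − (-0.106430)·(0.900000 − 0.800000) / (-0.106430 − (-0.006671)) = 0.900000 − (-0.010643)/(-0.099759) = 0.793313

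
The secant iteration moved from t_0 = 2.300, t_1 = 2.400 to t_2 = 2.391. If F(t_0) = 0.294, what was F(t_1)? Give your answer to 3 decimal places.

The secant line through (2.300, 0.294) and (2.400, F(t_1)) crosses zero at t_2 = 2.391.
So (2.300, 0.294), (2.400, F(t_1)), (2.391, 0) are collinear:
F(t_1) = 0.294 · (2.400 − 2.391) / (2.300 − 2.391) = 0.294 · (0.00900)/(-0.09100) = -0.02908

-0.029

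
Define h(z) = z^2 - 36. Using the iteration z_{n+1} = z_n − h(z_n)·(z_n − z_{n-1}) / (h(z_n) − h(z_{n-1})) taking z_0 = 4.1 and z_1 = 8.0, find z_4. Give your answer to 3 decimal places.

h(4.1) = -19.19000, h(8.0) = 28.00000
z_2 = 8.00000 − 28.00000·(8.00000 − 4.10000) / (28.00000 − (-19.19000)) = 8.00000 − (109.20000)/(47.19000) = 5.68595
h(5.68595) = -3.66997
z_3 = 5.68595 − (-3.66997)·(5.68595 − 8.00000) / (-3.66997 − 28.00000) = 5.68595 − (8.49249)/(-31.66997) = 5.95411
h(5.95411) = -0.54862
z_4 = 5.95411 − (-0.54862)·(5.95411 − 5.68595) / (-0.54862 − (-3.66997)) = 5.95411 − (-0.14712)/(3.12135) = 6.00124

6.001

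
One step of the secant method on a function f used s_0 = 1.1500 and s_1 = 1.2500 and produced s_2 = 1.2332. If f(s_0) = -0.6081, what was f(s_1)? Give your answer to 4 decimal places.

0.1228

The secant line through (1.1500, -0.6081) and (1.2500, f(s_1)) crosses zero at s_2 = 1.2332.
So (1.1500, -0.6081), (1.2500, f(s_1)), (1.2332, 0) are collinear:
f(s_1) = -0.6081 · (1.2500 − 1.2332) / (1.1500 − 1.2332) = -0.6081 · (0.016800)/(-0.083200) = 0.122789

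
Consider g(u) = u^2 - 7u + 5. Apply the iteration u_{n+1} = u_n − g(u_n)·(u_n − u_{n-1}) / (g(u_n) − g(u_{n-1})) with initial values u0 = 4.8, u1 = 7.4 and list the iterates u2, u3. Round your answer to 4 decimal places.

g(4.8) = -5.560000, g(7.4) = 7.960000
u2 = 7.400000 − 7.960000·(7.400000 − 4.800000) / (7.960000 − (-5.560000)) = 7.400000 − (20.696000)/(13.520000) = 5.869231
g(5.869231) = -1.636746
u3 = 5.869231 − (-1.636746)·(5.869231 − 7.400000) / (-1.636746 − 7.960000) = 5.869231 − (2.505480)/(-9.596746) = 6.130307

5.8692, 6.1303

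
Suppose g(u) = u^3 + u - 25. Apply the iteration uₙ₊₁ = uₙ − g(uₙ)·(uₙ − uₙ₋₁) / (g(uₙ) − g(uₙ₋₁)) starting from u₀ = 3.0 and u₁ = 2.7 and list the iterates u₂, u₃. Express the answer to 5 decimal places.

g(3.0) = 5.0000000, g(2.7) = -2.6170000
u₂ = 2.7000000 − (-2.6170000)·(2.7000000 − 3.0000000) / (-2.6170000 − 5.0000000) = 2.7000000 − (0.7851000)/(-7.6170000) = 2.8030721
g(2.8030721) = -0.1725934
u₃ = 2.8030721 − (-0.1725934)·(2.8030721 − 2.7000000) / (-0.1725934 − (-2.6170000)) = 2.8030721 − (-0.0177896)/(2.4444066) = 2.8103497

2.80307, 2.81035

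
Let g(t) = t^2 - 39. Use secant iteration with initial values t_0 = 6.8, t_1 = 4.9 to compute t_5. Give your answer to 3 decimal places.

6.245

g(6.8) = 7.24000, g(4.9) = -14.99000
t_2 = 4.90000 − (-14.99000)·(4.90000 − 6.80000) / (-14.99000 − 7.24000) = 4.90000 − (28.48100)/(-22.23000) = 6.18120
g(6.18120) = -0.79281
t_3 = 6.18120 − (-0.79281)·(6.18120 − 4.90000) / (-0.79281 − (-14.99000)) = 6.18120 − (-1.01574)/(14.19719) = 6.25274
g(6.25274) = 0.09678
t_4 = 6.25274 − 0.09678·(6.25274 − 6.18120) / (0.09678 − (-0.79281)) = 6.25274 − (0.00692)/(0.88959) = 6.24496
g(6.24496) = -0.00050
t_5 = 6.24496 − (-0.00050)·(6.24496 − 6.25274) / (-0.00050 − 0.09678) = 6.24496 − (0.00000)/(-0.09728) = 6.24500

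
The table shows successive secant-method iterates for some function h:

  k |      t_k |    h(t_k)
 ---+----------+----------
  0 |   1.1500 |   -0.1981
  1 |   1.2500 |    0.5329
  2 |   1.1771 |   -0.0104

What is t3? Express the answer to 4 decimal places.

1.1785

t3 = 1.1771 − (-0.0104)·(1.1771 − 1.2500) / (-0.0104 − 0.5329)
   = 1.1771 − (0.000758)/(-0.543300) = 1.178495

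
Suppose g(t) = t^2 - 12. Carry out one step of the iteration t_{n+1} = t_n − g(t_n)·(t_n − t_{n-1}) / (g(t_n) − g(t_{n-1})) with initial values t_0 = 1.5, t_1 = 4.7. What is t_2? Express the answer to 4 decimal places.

3.0726

g(1.5) = -9.750000, g(4.7) = 10.090000
t_2 = 4.700000 − 10.090000·(4.700000 − 1.500000) / (10.090000 − (-9.750000)) = 4.700000 − (32.288000)/(19.840000) = 3.072581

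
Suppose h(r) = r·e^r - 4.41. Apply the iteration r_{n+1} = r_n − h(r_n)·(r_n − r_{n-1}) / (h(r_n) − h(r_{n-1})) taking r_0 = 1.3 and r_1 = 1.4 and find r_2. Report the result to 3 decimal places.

h(1.3) = 0.36009, h(1.4) = 1.26728
r_2 = 1.40000 − 1.26728·(1.40000 − 1.30000) / (1.26728 − 0.36009) = 1.40000 − (0.12673)/(0.90719) = 1.26031

1.260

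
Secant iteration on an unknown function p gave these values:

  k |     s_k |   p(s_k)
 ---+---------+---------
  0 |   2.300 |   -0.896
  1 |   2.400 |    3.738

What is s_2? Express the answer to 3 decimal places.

s_2 = 2.400 − 3.738·(2.400 − 2.300) / (3.738 − (-0.896))
   = 2.400 − (0.37380)/(4.63400) = 2.31934

2.319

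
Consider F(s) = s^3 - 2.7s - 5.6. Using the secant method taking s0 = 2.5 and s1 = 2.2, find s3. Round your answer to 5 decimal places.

2.27283

F(2.5) = 3.2750000, F(2.2) = -0.8920000
s2 = 2.2000000 − (-0.8920000)·(2.2000000 − 2.5000000) / (-0.8920000 − 3.2750000) = 2.2000000 − (0.2676000)/(-4.1670000) = 2.2642189
F(2.2642189) = -0.1054494
s3 = 2.2642189 − (-0.1054494)·(2.2642189 − 2.2000000) / (-0.1054494 − (-0.8920000)) = 2.2642189 − (-0.0067718)/(0.7865506) = 2.2728284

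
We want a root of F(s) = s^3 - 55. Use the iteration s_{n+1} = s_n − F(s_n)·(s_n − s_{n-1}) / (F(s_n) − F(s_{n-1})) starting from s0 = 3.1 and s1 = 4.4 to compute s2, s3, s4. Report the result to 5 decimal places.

3.69162, 3.78689, 3.80343

F(3.1) = -25.2090000, F(4.4) = 30.1840000
s2 = 4.4000000 − 30.1840000·(4.4000000 − 3.1000000) / (30.1840000 − (-25.2090000)) = 4.4000000 − (39.2392000)/(55.3930000) = 3.6916217
F(3.6916217) = -4.6903188
s3 = 3.6916217 − (-4.6903188)·(3.6916217 − 4.4000000) / (-4.6903188 − 30.1840000) = 3.6916217 − (3.3225201)/(-34.8743188) = 3.7868929
F(3.7868929) = -0.6938416
s4 = 3.7868929 − (-0.6938416)·(3.7868929 − 3.6916217) / (-0.6938416 − (-4.6903188)) = 3.7868929 − (-0.0661032)/(3.9964772) = 3.8034333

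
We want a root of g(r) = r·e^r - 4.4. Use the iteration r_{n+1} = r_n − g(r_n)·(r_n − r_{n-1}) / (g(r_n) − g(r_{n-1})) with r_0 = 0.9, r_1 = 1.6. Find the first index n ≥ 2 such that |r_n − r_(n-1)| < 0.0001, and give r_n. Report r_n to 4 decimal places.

g(0.9) = -2.186357, g(1.6) = 3.524852
r_2 = 1.600000 − 3.524852·(0.700000)/(5.711209) = 1.167973;  |Δ| = 0.432027
g(1.167973) = -0.644420
r_3 = 1.167973 − (-0.644420)·(-0.432027)/(-4.169271) = 1.234749;  |Δ| = 0.066776
g(1.234749) = -0.155532
r_4 = 1.234749 − (-0.155532)·(0.066776)/(0.488888) = 1.255993;  |Δ| = 0.021244
g(1.255993) = 0.010194
r_5 = 1.255993 − 0.010194·(0.021244)/(0.165726) = 1.254686;  |Δ| = 0.001307
g(1.254686) = -0.000147
r_6 = 1.254686 − (-0.000147)·(-0.001307)/(-0.010342) = 1.254704;  |Δ| = 0.000019
|r_6 − r_5| = 0.000019 < 0.0001

n = 6, r_n = 1.2547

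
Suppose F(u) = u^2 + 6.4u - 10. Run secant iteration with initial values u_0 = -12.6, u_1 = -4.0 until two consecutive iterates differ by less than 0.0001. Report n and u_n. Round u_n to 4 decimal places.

n = 8, u_n = -7.6989

F(-12.6) = 68.120000, F(-4.0) = -19.600000
u_2 = -4.000000 − (-19.600000)·(8.600000)/(-87.720000) = -5.921569;  |Δ| = 1.921569
F(-5.921569) = -12.833064
u_3 = -5.921569 − (-12.833064)·(-1.921569)/(6.766936) = -9.565702;  |Δ| = 3.644133
F(-9.565702) = 20.282156
u_4 = -9.565702 − 20.282156·(-3.644133)/(33.115221) = -7.333771;  |Δ| = 2.231931
F(-7.333771) = -3.151938
u_5 = -7.333771 − (-3.151938)·(2.231931)/(-23.434094) = -7.633971;  |Δ| = 0.300200
F(-7.633971) = -0.579905
u_6 = -7.633971 − (-0.579905)·(-0.300200)/(2.572033) = -7.701655;  |Δ| = 0.067685
F(-7.701655) = 0.024900
u_7 = -7.701655 − 0.024900·(-0.067685)/(0.604805) = -7.698869;  |Δ| = 0.002787
F(-7.698869) = -0.000181
u_8 = -7.698869 − (-0.000181)·(0.002787)/(-0.025081) = -7.698889;  |Δ| = 0.000020
|u_8 − u_7| = 0.000020 < 0.0001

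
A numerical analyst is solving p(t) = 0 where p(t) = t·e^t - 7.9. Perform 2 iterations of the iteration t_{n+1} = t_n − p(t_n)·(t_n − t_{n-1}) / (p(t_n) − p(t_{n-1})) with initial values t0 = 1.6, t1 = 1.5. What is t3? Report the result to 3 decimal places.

p(1.6) = 0.02485, p(1.5) = -1.17747
t2 = 1.50000 − (-1.17747)·(1.50000 − 1.60000) / (-1.17747 − 0.02485) = 1.50000 − (0.11775)/(-1.20232) = 1.59793
p(1.59793) = -0.00173
t3 = 1.59793 − (-0.00173)·(1.59793 − 1.50000) / (-0.00173 − (-1.17747)) = 1.59793 − (-0.00017)/(1.17574) = 1.59808

1.598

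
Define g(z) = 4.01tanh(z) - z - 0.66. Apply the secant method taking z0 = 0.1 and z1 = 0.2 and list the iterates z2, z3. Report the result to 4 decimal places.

g(0.1) = -0.360331, g(0.2) = -0.068525
z2 = 0.200000 − (-0.068525)·(0.200000 − 0.100000) / (-0.068525 − (-0.360331)) = 0.200000 − (-0.006852)/(0.291806) = 0.223483
g(0.223483) = -0.001944
z3 = 0.223483 − (-0.001944)·(0.223483 − 0.200000) / (-0.001944 − (-0.068525)) = 0.223483 − (-0.000046)/(0.066581) = 0.224168

0.2235, 0.2242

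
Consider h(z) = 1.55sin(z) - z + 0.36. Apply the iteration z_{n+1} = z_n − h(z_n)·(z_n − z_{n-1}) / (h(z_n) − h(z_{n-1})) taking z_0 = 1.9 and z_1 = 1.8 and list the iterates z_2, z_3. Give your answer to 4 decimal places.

h(1.9) = -0.073235, h(1.8) = 0.069464
z_2 = 1.800000 − 0.069464·(1.800000 − 1.900000) / (0.069464 − (-0.073235)) = 1.800000 − (-0.006946)/(0.142699) = 1.848679
h(1.848679) = 0.001861
z_3 = 1.848679 − 0.001861·(1.848679 − 1.800000) / (0.001861 − 0.069464) = 1.848679 − (0.000091)/(-0.067603) = 1.850019

1.8487, 1.8500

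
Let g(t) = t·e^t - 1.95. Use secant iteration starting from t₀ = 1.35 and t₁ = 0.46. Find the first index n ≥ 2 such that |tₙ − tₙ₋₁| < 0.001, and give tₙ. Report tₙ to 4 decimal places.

g(1.35) = 3.257524, g(0.46) = -1.221326
t₂ = 0.460000 − (-1.221326)·(-0.890000)/(-4.478850) = 0.702692;  |Δ| = 0.242692
g(0.702692) = -0.531138
t₃ = 0.702692 − (-0.531138)·(0.242692)/(0.690188) = 0.889457;  |Δ| = 0.186765
g(0.889457) = 0.214767
t₄ = 0.889457 − 0.214767·(0.186765)/(0.745905) = 0.835682;  |Δ| = 0.053775
g(0.835682) = -0.022594
t₅ = 0.835682 − (-0.022594)·(-0.053775)/(-0.237361) = 0.840801;  |Δ| = 0.005119
g(0.840801) = -0.000836
t₆ = 0.840801 − (-0.000836)·(0.005119)/(0.021758) = 0.840998;  |Δ| = 0.000197
|t₆ − t₅| = 0.000197 < 0.001

n = 6, tₙ = 0.8410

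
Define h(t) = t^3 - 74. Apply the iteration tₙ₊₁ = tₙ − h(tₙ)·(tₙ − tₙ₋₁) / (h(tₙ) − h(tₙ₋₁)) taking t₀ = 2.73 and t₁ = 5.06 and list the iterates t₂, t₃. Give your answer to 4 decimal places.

3.8747, 4.1375

h(2.73) = -53.653583, h(5.06) = 55.554216
t₂ = 5.060000 − 55.554216·(5.060000 − 2.730000) / (55.554216 − (-53.653583)) = 5.060000 − (129.441323)/(109.207799) = 3.874725
h(3.874725) = -15.826860
t₃ = 3.874725 − (-15.826860)·(3.874725 − 5.060000) / (-15.826860 − 55.554216) = 3.874725 − (18.759189)/(-71.381076) = 4.137528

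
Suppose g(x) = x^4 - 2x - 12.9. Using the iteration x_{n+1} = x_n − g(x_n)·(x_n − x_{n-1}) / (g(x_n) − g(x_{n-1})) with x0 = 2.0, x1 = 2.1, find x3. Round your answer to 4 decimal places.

2.0292

g(2.0) = -0.900000, g(2.1) = 2.348100
x2 = 2.100000 − 2.348100·(2.100000 − 2.000000) / (2.348100 − (-0.900000)) = 2.100000 − (0.234810)/(3.248100) = 2.027709
g(2.027709) = -0.050148
x3 = 2.027709 − (-0.050148)·(2.027709 − 2.100000) / (-0.050148 − 2.348100) = 2.027709 − (0.003625)/(-2.398248) = 2.029220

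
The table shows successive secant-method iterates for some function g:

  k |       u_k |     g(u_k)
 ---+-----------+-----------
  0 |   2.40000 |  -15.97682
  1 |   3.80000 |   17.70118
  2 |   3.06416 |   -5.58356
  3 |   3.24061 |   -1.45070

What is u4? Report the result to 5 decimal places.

3.30255

u4 = 3.24061 − (-1.45070)·(3.24061 − 3.06416) / (-1.45070 − (-5.58356))
   = 3.24061 − (-0.2559760)/(4.1328600) = 3.3025468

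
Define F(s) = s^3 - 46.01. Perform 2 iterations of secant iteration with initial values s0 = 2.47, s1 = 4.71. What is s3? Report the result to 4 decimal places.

F(2.47) = -30.940777, F(4.71) = 58.477111
s2 = 4.710000 − 58.477111·(4.710000 − 2.470000) / (58.477111 − (-30.940777)) = 4.710000 − (130.988729)/(89.417888) = 3.245095
F(3.245095) = -11.837074
s3 = 3.245095 − (-11.837074)·(3.245095 − 4.710000) / (-11.837074 − 58.477111) = 3.245095 − (17.340191)/(-70.314185) = 3.491705

3.4917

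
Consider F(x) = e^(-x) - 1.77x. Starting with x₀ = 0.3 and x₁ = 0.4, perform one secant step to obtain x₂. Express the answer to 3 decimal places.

F(0.3) = 0.20982, F(0.4) = -0.03768
x₂ = 0.40000 − (-0.03768)·(0.40000 − 0.30000) / (-0.03768 − 0.20982) = 0.40000 − (-0.00377)/(-0.24750) = 0.38478

0.385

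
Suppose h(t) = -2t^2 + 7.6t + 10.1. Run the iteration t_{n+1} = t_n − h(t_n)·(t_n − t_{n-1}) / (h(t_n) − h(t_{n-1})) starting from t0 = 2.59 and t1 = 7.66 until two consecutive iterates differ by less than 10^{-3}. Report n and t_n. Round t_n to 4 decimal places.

n = 7, t_n = 4.8428

h(2.59) = 16.367800, h(7.66) = -49.035200
t2 = 7.660000 − (-49.035200)·(5.070000)/(-65.403000) = 3.858822;  |Δ| = 3.801178
h(3.858822) = 9.646035
t3 = 3.858822 − 9.646035·(-3.801178)/(58.681235) = 4.483660;  |Δ| = 0.624839
h(4.483660) = 3.969399
t4 = 4.483660 − 3.969399·(0.624839)/(-5.676636) = 4.920580;  |Δ| = 0.436920
h(4.920580) = -0.927806
t5 = 4.920580 − (-0.927806)·(0.436920)/(-4.897205) = 4.837803;  |Δ| = 0.082777
h(4.837803) = 0.058630
t6 = 4.837803 − 0.058630·(-0.082777)/(0.986436) = 4.842723;  |Δ| = 0.004920
h(4.842723) = 0.000766
t7 = 4.842723 − 0.000766·(0.004920)/(-0.057864) = 4.842788;  |Δ| = 0.000065
|t7 − t6| = 0.000065 < 10^{-3}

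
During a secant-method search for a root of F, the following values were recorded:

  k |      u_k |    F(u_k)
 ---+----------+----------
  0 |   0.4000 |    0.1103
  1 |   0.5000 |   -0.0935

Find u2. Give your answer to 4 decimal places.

0.4541

u2 = 0.5000 − (-0.0935)·(0.5000 − 0.4000) / (-0.0935 − 0.1103)
   = 0.5000 − (-0.009350)/(-0.203800) = 0.454122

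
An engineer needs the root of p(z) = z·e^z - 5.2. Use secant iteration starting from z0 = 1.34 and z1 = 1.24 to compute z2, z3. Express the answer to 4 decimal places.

1.3499, 1.3491

p(1.34) = -0.082482, p(1.24) = -0.915039
z2 = 1.240000 − (-0.915039)·(1.240000 − 1.340000) / (-0.915039 − (-0.082482)) = 1.240000 − (0.091504)/(-0.832558) = 1.349907
p(1.349907) = 0.006682
z3 = 1.349907 − 0.006682·(1.349907 − 1.240000) / (0.006682 − (-0.915039)) = 1.349907 − (0.000734)/(0.921721) = 1.349110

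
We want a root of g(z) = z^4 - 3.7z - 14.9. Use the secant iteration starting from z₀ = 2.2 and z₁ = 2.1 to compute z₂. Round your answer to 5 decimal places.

g(2.2) = 0.3856000, g(2.1) = -3.2219000
z₂ = 2.1000000 − (-3.2219000)·(2.1000000 − 2.2000000) / (-3.2219000 − 0.3856000) = 2.1000000 − (0.3221900)/(-3.6075000) = 2.1893112

2.18931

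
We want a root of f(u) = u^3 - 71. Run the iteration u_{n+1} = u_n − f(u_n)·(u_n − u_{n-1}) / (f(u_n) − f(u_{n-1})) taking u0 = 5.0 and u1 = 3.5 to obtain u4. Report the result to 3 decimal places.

f(5.0) = 54.00000, f(3.5) = -28.12500
u2 = 3.50000 − (-28.12500)·(3.50000 − 5.00000) / (-28.12500 − 54.00000) = 3.50000 − (42.18750)/(-82.12500) = 4.01370
f(4.01370) = -6.34021
u3 = 4.01370 − (-6.34021)·(4.01370 − 3.50000) / (-6.34021 − (-28.12500)) = 4.01370 − (-3.25696)/(21.78479) = 4.16320
f(4.16320) = 1.15780
u4 = 4.16320 − 1.15780·(4.16320 − 4.01370) / (1.15780 − (-6.34021)) = 4.16320 − (0.17310)/(7.49801) = 4.14012

4.140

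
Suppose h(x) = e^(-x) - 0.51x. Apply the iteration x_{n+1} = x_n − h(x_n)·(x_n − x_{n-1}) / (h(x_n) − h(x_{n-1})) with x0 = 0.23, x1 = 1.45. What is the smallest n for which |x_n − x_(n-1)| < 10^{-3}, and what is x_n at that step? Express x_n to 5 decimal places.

h(0.23) = 0.6772336, h(1.45) = -0.5049297
x2 = 1.4500000 − (-0.5049297)·(1.2200000)/(-1.1821633) = 0.9289094;  |Δ| = 0.5210906
h(0.9289094) = -0.0787595
x3 = 0.9289094 − (-0.0787595)·(-0.5210906)/(0.4261702) = 0.8326078;  |Δ| = 0.0963015
h(0.8326078) = 0.0102836
x4 = 0.8326078 − 0.0102836·(-0.0963015)/(0.0890431) = 0.8437297;  |Δ| = 0.0111219
h(0.8437297) = -0.0001988
x5 = 0.8437297 − (-0.0001988)·(0.0111219)/(-0.0104824) = 0.8435188;  |Δ| = 0.0002109
|x5 − x4| = 0.0002109 < 10^{-3}

n = 5, x_n = 0.84352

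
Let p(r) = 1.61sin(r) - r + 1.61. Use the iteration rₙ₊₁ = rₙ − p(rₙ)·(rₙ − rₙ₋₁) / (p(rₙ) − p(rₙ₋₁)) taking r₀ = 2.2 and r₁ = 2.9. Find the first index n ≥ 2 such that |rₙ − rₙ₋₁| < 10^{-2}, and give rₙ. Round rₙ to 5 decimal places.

n = 4, rₙ = 2.53191

p(2.2) = 0.7116792, p(2.9) = -0.9048086
r₂ = 2.9000000 − (-0.9048086)·(0.7000000)/(-1.6164878) = 2.5081839;  |Δ| = 0.3918161
p(2.5081839) = 0.0547683
r₃ = 2.5081839 − 0.0547683·(-0.3918161)/(0.9595768) = 2.5305469;  |Δ| = 0.0223631
p(2.5305469) = 0.0031491
r₄ = 2.5305469 − 0.0031491·(0.0223631)/(-0.0516191) = 2.5319112;  |Δ| = 0.0013643
|r₄ − r₃| = 0.0013643 < 10^{-2}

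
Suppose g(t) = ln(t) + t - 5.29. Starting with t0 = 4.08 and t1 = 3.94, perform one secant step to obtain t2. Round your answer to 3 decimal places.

3.923

g(4.08) = 0.19610, g(3.94) = 0.02118
t2 = 3.94000 − 0.02118·(3.94000 − 4.08000) / (0.02118 − 0.19610) = 3.94000 − (-0.00297)/(-0.17492) = 3.92305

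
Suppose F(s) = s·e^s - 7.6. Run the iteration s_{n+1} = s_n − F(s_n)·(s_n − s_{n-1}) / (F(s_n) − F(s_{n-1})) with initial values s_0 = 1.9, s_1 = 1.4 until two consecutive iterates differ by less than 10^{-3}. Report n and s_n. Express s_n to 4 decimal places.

n = 5, s_n = 1.5743

F(1.9) = 5.103199, F(1.4) = -1.922720
s_2 = 1.400000 − (-1.922720)·(-0.500000)/(-7.025919) = 1.536830;  |Δ| = 0.136830
F(1.536830) = -0.454001
s_3 = 1.536830 − (-0.454001)·(0.136830)/(1.468719) = 1.579127;  |Δ| = 0.042296
F(1.579127) = 0.059897
s_4 = 1.579127 − 0.059897·(0.042296)/(0.513898) = 1.574197;  |Δ| = 0.004930
F(1.574197) = -0.001567
s_5 = 1.574197 − (-0.001567)·(-0.004930)/(-0.061464) = 1.574323;  |Δ| = 0.000126
|s_5 − s_4| = 0.000126 < 10^{-3}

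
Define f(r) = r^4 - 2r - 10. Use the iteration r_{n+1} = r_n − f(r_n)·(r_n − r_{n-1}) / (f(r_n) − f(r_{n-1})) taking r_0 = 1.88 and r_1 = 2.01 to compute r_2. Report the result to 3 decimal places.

1.926

f(1.88) = -1.26802, f(2.01) = 2.30241
r_2 = 2.01000 − 2.30241·(2.01000 − 1.88000) / (2.30241 − (-1.26802)) = 2.01000 − (0.29931)/(3.57042) = 1.92617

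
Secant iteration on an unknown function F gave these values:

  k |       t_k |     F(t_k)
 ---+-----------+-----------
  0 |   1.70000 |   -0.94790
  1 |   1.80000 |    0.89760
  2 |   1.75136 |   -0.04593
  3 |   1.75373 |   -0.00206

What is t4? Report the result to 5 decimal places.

t4 = 1.75373 − (-0.00206)·(1.75373 − 1.75136) / (-0.00206 − (-0.04593))
   = 1.75373 − (-0.0000049)/(0.0438700) = 1.7538413

1.75384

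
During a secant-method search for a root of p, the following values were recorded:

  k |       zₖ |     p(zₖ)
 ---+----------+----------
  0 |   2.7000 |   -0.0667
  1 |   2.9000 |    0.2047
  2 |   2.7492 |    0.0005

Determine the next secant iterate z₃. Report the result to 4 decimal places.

2.7488

z₃ = 2.7492 − 0.0005·(2.7492 − 2.9000) / (0.0005 − 0.2047)
   = 2.7492 − (-0.000075)/(-0.204200) = 2.748831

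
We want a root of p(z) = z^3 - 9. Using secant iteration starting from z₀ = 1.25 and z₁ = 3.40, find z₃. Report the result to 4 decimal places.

1.8795

p(1.25) = -7.046875, p(3.40) = 30.304000
z₂ = 3.400000 − 30.304000·(3.400000 − 1.250000) / (30.304000 − (-7.046875)) = 3.400000 − (65.153600)/(37.350875) = 1.655634
p(1.655634) = -4.461703
z₃ = 1.655634 − (-4.461703)·(1.655634 − 3.400000) / (-4.461703 − 30.304000) = 1.655634 − (7.782843)/(-34.765703) = 1.879499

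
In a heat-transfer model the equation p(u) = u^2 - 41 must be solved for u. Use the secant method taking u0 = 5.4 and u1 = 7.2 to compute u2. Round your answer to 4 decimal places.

p(5.4) = -11.840000, p(7.2) = 10.840000
u2 = 7.200000 − 10.840000·(7.200000 − 5.400000) / (10.840000 − (-11.840000)) = 7.200000 − (19.512000)/(22.680000) = 6.339683

6.3397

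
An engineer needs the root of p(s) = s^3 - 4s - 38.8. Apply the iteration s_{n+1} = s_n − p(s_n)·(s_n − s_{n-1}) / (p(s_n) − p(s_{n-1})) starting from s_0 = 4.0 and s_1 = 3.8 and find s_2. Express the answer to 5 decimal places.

3.77906

p(4.0) = 9.2000000, p(3.8) = 0.8720000
s_2 = 3.8000000 − 0.8720000·(3.8000000 − 4.0000000) / (0.8720000 − 9.2000000) = 3.8000000 − (-0.1744000)/(-8.3280000) = 3.7790586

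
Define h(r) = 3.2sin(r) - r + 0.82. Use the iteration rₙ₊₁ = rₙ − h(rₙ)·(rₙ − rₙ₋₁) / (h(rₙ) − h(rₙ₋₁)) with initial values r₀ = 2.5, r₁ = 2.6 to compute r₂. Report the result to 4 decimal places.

2.5643

h(2.5) = 0.235111, h(2.6) = -0.130396
r₂ = 2.600000 − (-0.130396)·(2.600000 − 2.500000) / (-0.130396 − 0.235111) = 2.600000 − (-0.013040)/(-0.365506) = 2.564325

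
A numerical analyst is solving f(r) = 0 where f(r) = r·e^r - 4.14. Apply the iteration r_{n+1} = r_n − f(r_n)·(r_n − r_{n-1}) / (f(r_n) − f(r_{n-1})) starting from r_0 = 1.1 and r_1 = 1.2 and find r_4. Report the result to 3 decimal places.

1.221

f(1.1) = -0.83542, f(1.2) = -0.15586
r_2 = 1.20000 − (-0.15586)·(1.20000 − 1.10000) / (-0.15586 − (-0.83542)) = 1.20000 − (-0.01559)/(0.67956) = 1.22294
f(1.22294) = 0.01449
r_3 = 1.22294 − 0.01449·(1.22294 − 1.20000) / (0.01449 − (-0.15586)) = 1.22294 − (0.00033)/(0.17035) = 1.22098
f(1.22098) = -0.00022
r_4 = 1.22098 − (-0.00022)·(1.22098 − 1.22294) / (-0.00022 − 0.01449) = 1.22098 − (0.00000)/(-0.01471) = 1.22101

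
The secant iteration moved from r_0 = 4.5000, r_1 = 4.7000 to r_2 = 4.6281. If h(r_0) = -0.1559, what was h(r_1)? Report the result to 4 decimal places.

The secant line through (4.5000, -0.1559) and (4.7000, h(r_1)) crosses zero at r_2 = 4.6281.
So (4.5000, -0.1559), (4.7000, h(r_1)), (4.6281, 0) are collinear:
h(r_1) = -0.1559 · (4.7000 − 4.6281) / (4.5000 − 4.6281) = -0.1559 · (0.071900)/(-0.128100) = 0.087504

0.0875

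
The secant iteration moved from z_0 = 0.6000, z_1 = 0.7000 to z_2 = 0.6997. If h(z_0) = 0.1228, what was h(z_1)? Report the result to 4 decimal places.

The secant line through (0.6000, 0.1228) and (0.7000, h(z_1)) crosses zero at z_2 = 0.6997.
So (0.6000, 0.1228), (0.7000, h(z_1)), (0.6997, 0) are collinear:
h(z_1) = 0.1228 · (0.7000 − 0.6997) / (0.6000 − 0.6997) = 0.1228 · (0.000300)/(-0.099700) = -0.000370

-0.0004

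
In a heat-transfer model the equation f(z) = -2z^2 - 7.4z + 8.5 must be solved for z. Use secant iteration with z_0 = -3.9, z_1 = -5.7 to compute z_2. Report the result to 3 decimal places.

f(-3.9) = 6.94000, f(-5.7) = -14.30000
z_2 = -5.70000 − (-14.30000)·(-5.70000 − (-3.90000)) / (-14.30000 − 6.94000) = -5.70000 − (25.74000)/(-21.24000) = -4.48814

-4.488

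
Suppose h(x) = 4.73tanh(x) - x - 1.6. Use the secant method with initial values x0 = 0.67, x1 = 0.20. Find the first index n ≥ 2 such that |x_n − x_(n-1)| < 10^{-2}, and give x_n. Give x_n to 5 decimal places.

h(0.67) = 0.4969548, h(0.20) = -0.8664147
x2 = 0.2000000 − (-0.8664147)·(-0.4700000)/(-1.3633696) = 0.4986827;  |Δ| = 0.2986827
h(0.4986827) = 0.0822283
x3 = 0.4986827 − 0.0822283·(0.2986827)/(0.9486430) = 0.4727929;  |Δ| = 0.0258898
h(0.4727929) = 0.0105506
x4 = 0.4727929 − 0.0105506·(-0.0258898)/(-0.0716777) = 0.4689821;  |Δ| = 0.0038109
|x4 − x3| = 0.0038109 < 10^{-2}

n = 4, x_n = 0.46898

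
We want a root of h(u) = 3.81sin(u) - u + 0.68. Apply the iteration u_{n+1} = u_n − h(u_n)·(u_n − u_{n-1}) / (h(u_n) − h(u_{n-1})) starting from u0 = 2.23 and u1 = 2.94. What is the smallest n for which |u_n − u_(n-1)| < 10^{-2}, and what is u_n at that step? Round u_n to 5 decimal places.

n = 4, u_n = 2.61032

h(2.23) = 1.4617296, h(2.94) = -1.4971238
u2 = 2.9400000 − (-1.4971238)·(0.7100000)/(-2.9588534) = 2.5807535;  |Δ| = 0.3592465
h(2.5807535) = 0.1257742
u3 = 2.5807535 − 0.1257742·(-0.3592465)/(1.6228980) = 2.6085950;  |Δ| = 0.0278415
h(2.6085950) = 0.0073326
u4 = 2.6085950 − 0.0073326·(0.0278415)/(-0.1184416) = 2.6103186;  |Δ| = 0.0017236
|u4 − u3| = 0.0017236 < 10^{-2}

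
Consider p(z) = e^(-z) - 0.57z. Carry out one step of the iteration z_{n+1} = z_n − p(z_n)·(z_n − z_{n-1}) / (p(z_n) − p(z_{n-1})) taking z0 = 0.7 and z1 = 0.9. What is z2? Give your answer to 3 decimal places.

0.796

p(0.7) = 0.09759, p(0.9) = -0.10643
z2 = 0.90000 − (-0.10643)·(0.90000 − 0.70000) / (-0.10643 − 0.09759) = 0.90000 − (-0.02129)/(-0.20402) = 0.79566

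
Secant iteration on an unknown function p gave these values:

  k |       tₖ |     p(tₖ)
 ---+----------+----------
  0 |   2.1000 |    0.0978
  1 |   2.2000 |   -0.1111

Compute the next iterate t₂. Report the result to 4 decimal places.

t₂ = 2.2000 − (-0.1111)·(2.2000 − 2.1000) / (-0.1111 − 0.0978)
   = 2.2000 − (-0.011110)/(-0.208900) = 2.146817

2.1468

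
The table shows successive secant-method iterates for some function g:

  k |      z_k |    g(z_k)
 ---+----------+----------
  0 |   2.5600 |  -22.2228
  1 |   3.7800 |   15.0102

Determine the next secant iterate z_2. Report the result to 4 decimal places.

3.2882

z_2 = 3.7800 − 15.0102·(3.7800 − 2.5600) / (15.0102 − (-22.2228))
   = 3.7800 − (18.312444)/(37.233000) = 3.288166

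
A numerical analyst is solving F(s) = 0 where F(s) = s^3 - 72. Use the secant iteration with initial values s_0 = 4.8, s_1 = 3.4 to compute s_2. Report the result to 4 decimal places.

4.0421

F(4.8) = 38.592000, F(3.4) = -32.696000
s_2 = 3.400000 − (-32.696000)·(3.400000 − 4.800000) / (-32.696000 − 38.592000) = 3.400000 − (45.774400)/(-71.288000) = 4.042105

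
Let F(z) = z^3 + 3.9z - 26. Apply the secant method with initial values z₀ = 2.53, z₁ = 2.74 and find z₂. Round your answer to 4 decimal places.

2.5275

F(2.53) = 0.061277, F(2.74) = 5.256824
z₂ = 2.740000 − 5.256824·(2.740000 − 2.530000) / (5.256824 − 0.061277) = 2.740000 − (1.103933)/(5.195547) = 2.527523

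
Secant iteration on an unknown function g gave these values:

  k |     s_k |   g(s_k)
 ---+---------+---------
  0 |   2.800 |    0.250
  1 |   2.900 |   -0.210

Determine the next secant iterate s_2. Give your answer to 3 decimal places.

2.854

s_2 = 2.900 − (-0.210)·(2.900 − 2.800) / (-0.210 − 0.250)
   = 2.900 − (-0.02100)/(-0.46000) = 2.85435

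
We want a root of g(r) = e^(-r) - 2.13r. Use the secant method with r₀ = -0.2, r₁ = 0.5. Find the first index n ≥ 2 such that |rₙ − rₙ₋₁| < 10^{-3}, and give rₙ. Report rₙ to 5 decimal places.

g(-0.2) = 1.6474028, g(0.5) = -0.4584693
r₂ = 0.5000000 − (-0.4584693)·(0.7000000)/(-2.1058721) = 0.3476030;  |Δ| = 0.1523970
g(0.3476030) = -0.0340152
r₃ = 0.3476030 − (-0.0340152)·(-0.1523970)/(0.4244541) = 0.3353901;  |Δ| = 0.0122129
g(0.3353901) = 0.0006781
r₄ = 0.3353901 − 0.0006781·(-0.0122129)/(0.0346933) = 0.3356288;  |Δ| = 0.0002387
|r₄ − r₃| = 0.0002387 < 10^{-3}

n = 4, rₙ = 0.33563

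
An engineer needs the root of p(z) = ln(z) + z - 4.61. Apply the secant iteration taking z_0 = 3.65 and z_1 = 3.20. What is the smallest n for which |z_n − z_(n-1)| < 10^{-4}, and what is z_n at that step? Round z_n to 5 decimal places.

p(3.65) = 0.3347272, p(3.20) = -0.2468492
z_2 = 3.2000000 − (-0.2468492)·(-0.4500000)/(-0.5815764) = 3.3910018;  |Δ| = 0.1910018
p(3.3910018) = 0.0021272
z_3 = 3.3910018 − 0.0021272·(0.1910018)/(0.2489764) = 3.3893699;  |Δ| = 0.0016319
p(3.3893699) = 0.0000140
z_4 = 3.3893699 − 0.0000140·(-0.0016319)/(-0.0021132) = 3.3893591;  |Δ| = 0.0000108
|z_4 − z_3| = 0.0000108 < 10^{-4}

n = 4, z_n = 3.38936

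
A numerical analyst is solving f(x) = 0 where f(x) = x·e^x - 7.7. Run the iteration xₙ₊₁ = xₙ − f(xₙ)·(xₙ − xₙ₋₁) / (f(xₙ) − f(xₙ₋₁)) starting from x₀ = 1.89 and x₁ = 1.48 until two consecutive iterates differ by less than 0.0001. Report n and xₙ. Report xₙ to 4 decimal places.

f(1.89) = 4.810607, f(1.48) = -1.198440
x₂ = 1.480000 − (-1.198440)·(-0.410000)/(-6.009047) = 1.561770;  |Δ| = 0.081770
f(1.561770) = -0.254648
x₃ = 1.561770 − (-0.254648)·(0.081770)/(0.943793) = 1.583833;  |Δ| = 0.022063
f(1.583833) = 0.018967
x₄ = 1.583833 − 0.018967·(0.022063)/(0.273614) = 1.582303;  |Δ| = 0.001529
f(1.582303) = -0.000272
x₅ = 1.582303 − (-0.000272)·(-0.001529)/(-0.019238) = 1.582325;  |Δ| = 0.000022
|x₅ − x₄| = 0.000022 < 0.0001

n = 5, xₙ = 1.5823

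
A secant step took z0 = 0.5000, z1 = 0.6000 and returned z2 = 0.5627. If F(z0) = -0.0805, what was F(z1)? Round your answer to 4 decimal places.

The secant line through (0.5000, -0.0805) and (0.6000, F(z1)) crosses zero at z2 = 0.5627.
So (0.5000, -0.0805), (0.6000, F(z1)), (0.5627, 0) are collinear:
F(z1) = -0.0805 · (0.6000 − 0.5627) / (0.5000 − 0.5627) = -0.0805 · (0.037300)/(-0.062700) = 0.047889

0.0479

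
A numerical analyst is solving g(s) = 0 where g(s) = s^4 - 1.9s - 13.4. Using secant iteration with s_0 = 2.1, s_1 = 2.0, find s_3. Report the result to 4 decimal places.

2.0387

g(2.1) = 2.058100, g(2.0) = -1.200000
s_2 = 2.000000 − (-1.200000)·(2.000000 − 2.100000) / (-1.200000 − 2.058100) = 2.000000 − (0.120000)/(-3.258100) = 2.036831
g(2.036831) = -0.058420
s_3 = 2.036831 − (-0.058420)·(2.036831 − 2.000000) / (-0.058420 − (-1.200000)) = 2.036831 − (-0.002152)/(1.141580) = 2.038716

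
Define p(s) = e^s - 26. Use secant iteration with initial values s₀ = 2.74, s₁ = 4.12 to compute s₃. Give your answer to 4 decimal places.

3.1811

p(2.74) = -10.513015, p(4.12) = 35.559242
s₂ = 4.120000 − 35.559242·(4.120000 − 2.740000) / (35.559242 − (-10.513015)) = 4.120000 − (49.071754)/(46.072257) = 3.054896
p(3.054896) = -4.781025
s₃ = 3.054896 − (-4.781025)·(3.054896 − 4.120000) / (-4.781025 − 35.559242) = 3.054896 − (5.092290)/(-40.340268) = 3.181129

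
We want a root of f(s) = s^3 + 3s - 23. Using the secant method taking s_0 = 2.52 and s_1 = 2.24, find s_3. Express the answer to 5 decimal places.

f(2.52) = 0.5630080, f(2.24) = -5.0405760
s_2 = 2.2400000 − (-5.0405760)·(2.2400000 − 2.5200000) / (-5.0405760 − 0.5630080) = 2.2400000 − (1.4113613)/(-5.6035840) = 2.4918676
f(2.4918676) = -0.0513841
s_3 = 2.4918676 − (-0.0513841)·(2.4918676 − 2.2400000) / (-0.0513841 − (-5.0405760)) = 2.4918676 − (-0.0129420)/(4.9891919) = 2.4944616

2.49446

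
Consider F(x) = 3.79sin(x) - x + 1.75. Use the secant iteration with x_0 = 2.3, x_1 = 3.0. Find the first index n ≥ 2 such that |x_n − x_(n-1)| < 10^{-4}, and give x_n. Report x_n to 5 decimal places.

F(2.3) = 2.2762228, F(3.0) = -0.7151552
x_2 = 3.0000000 − (-0.7151552)·(0.7000000)/(-2.9913779) = 2.8326495;  |Δ| = 0.1673505
F(2.8326495) = 0.0697076
x_3 = 2.8326495 − 0.0697076·(-0.1673505)/(0.7848628) = 2.8475127;  |Δ| = 0.0148632
F(2.8475127) = 0.0010544
x_4 = 2.8475127 − 0.0010544·(0.0148632)/(-0.0686532) = 2.8477410;  |Δ| = 0.0002283
F(2.8477410) = -0.0000019
x_5 = 2.8477410 − (-0.0000019)·(0.0002283)/(-0.0010563) = 2.8477406;  |Δ| = 0.0000004
|x_5 − x_4| = 0.0000004 < 10^{-4}

n = 5, x_n = 2.84774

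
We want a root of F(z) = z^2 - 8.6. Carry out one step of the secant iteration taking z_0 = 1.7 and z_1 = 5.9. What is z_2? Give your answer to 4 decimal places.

2.4513

F(1.7) = -5.710000, F(5.9) = 26.210000
z_2 = 5.900000 − 26.210000·(5.900000 − 1.700000) / (26.210000 − (-5.710000)) = 5.900000 − (110.082000)/(31.920000) = 2.451316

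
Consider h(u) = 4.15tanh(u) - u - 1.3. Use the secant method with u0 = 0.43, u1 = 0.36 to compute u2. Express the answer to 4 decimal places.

h(0.43) = -0.047917, h(0.36) = -0.227362
u2 = 0.360000 − (-0.227362)·(0.360000 − 0.430000) / (-0.227362 − (-0.047917)) = 0.360000 − (0.015915)/(-0.179445) = 0.448692

0.4487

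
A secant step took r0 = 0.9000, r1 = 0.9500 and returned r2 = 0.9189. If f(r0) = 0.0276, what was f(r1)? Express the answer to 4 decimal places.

The secant line through (0.9000, 0.0276) and (0.9500, f(r1)) crosses zero at r2 = 0.9189.
So (0.9000, 0.0276), (0.9500, f(r1)), (0.9189, 0) are collinear:
f(r1) = 0.0276 · (0.9500 − 0.9189) / (0.9000 − 0.9189) = 0.0276 · (0.031100)/(-0.018900) = -0.045416

-0.0454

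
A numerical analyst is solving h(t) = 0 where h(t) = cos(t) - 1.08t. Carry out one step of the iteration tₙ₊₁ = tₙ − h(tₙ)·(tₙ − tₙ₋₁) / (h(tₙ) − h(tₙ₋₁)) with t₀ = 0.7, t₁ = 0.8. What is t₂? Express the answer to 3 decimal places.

h(0.7) = 0.00884, h(0.8) = -0.16729
t₂ = 0.80000 − (-0.16729)·(0.80000 − 0.70000) / (-0.16729 − 0.00884) = 0.80000 − (-0.01673)/(-0.17614) = 0.70502

0.705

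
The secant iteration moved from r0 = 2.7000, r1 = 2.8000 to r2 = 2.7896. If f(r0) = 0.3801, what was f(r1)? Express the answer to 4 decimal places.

The secant line through (2.7000, 0.3801) and (2.8000, f(r1)) crosses zero at r2 = 2.7896.
So (2.7000, 0.3801), (2.8000, f(r1)), (2.7896, 0) are collinear:
f(r1) = 0.3801 · (2.8000 − 2.7896) / (2.7000 − 2.7896) = 0.3801 · (0.010400)/(-0.089600) = -0.044119

-0.0441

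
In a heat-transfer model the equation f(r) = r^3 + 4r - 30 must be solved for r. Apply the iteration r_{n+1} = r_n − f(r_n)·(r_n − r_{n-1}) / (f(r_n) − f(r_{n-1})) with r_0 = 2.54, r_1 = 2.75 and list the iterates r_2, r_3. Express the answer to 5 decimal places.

2.67812, 2.68115

f(2.54) = -3.4529360, f(2.75) = 1.7968750
r_2 = 2.7500000 − 1.7968750·(2.7500000 − 2.5400000) / (1.7968750 − (-3.4529360)) = 2.7500000 − (0.3773437)/(5.2498110) = 2.6781224
f(2.6781224) = -0.0791068
r_3 = 2.6781224 − (-0.0791068)·(2.6781224 − 2.7500000) / (-0.0791068 − 1.7968750) = 2.6781224 − (0.0056860)/(-1.8759818) = 2.6811534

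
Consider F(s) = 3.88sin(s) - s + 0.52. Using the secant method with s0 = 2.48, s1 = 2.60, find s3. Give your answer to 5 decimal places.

F(2.48) = 0.4237721, F(2.60) = -0.0798547
s2 = 2.6000000 − (-0.0798547)·(2.6000000 − 2.4800000) / (-0.0798547 − 0.4237721) = 2.6000000 − (-0.0095826)/(-0.5036268) = 2.5809729
F(2.5809729) = 0.0020665
s3 = 2.5809729 − 0.0020665·(2.5809729 − 2.6000000) / (0.0020665 − (-0.0798547)) = 2.5809729 − (-0.0000393)/(0.0819212) = 2.5814529

2.58145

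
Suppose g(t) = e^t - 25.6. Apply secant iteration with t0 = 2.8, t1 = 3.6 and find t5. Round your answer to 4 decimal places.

g(2.8) = -9.155353, g(3.6) = 10.998234
t2 = 3.600000 − 10.998234·(3.600000 − 2.800000) / (10.998234 − (-9.155353)) = 3.600000 − (8.798588)/(20.153588) = 3.163423
g(3.163423) = -1.948577
t3 = 3.163423 − (-1.948577)·(3.163423 − 3.600000) / (-1.948577 − 10.998234) = 3.163423 − (0.850704)/(-12.946812) = 3.229131
g(3.229131) = -0.342306
t4 = 3.229131 − (-0.342306)·(3.229131 − 3.163423) / (-0.342306 − (-1.948577)) = 3.229131 − (-0.022492)/(1.606272) = 3.243133
g(3.243133) = 0.013857
t5 = 3.243133 − 0.013857·(3.243133 − 3.229131) / (0.013857 − (-0.342306)) = 3.243133 − (0.000194)/(0.356163) = 3.242589

3.2426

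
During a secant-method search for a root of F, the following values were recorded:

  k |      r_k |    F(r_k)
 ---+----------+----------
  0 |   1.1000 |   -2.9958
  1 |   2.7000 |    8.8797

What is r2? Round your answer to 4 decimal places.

r2 = 2.7000 − 8.8797·(2.7000 − 1.1000) / (8.8797 − (-2.9958))
   = 2.7000 − (14.207520)/(11.875500) = 1.503628

1.5036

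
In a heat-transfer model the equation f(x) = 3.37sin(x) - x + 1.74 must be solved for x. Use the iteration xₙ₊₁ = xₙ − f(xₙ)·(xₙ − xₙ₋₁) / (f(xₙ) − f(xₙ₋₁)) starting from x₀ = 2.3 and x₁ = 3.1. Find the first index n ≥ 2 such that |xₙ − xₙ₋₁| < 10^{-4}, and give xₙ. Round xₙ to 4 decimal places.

f(2.3) = 1.953027, f(3.1) = -1.219873
x₂ = 3.100000 − (-1.219873)·(0.800000)/(-3.172900) = 2.792427;  |Δ| = 0.307573
f(2.792427) = 0.100497
x₃ = 2.792427 − 0.100497·(-0.307573)/(1.320370) = 2.815837;  |Δ| = 0.023410
f(2.815837) = 0.002646
x₄ = 2.815837 − 0.002646·(0.023410)/(-0.097852) = 2.816470;  |Δ| = 0.000633
f(2.816470) = -0.000008
x₅ = 2.816470 − (-0.000008)·(0.000633)/(-0.002654) = 2.816468;  |Δ| = 0.000002
|x₅ − x₄| = 0.000002 < 10^{-4}

n = 5, xₙ = 2.8165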